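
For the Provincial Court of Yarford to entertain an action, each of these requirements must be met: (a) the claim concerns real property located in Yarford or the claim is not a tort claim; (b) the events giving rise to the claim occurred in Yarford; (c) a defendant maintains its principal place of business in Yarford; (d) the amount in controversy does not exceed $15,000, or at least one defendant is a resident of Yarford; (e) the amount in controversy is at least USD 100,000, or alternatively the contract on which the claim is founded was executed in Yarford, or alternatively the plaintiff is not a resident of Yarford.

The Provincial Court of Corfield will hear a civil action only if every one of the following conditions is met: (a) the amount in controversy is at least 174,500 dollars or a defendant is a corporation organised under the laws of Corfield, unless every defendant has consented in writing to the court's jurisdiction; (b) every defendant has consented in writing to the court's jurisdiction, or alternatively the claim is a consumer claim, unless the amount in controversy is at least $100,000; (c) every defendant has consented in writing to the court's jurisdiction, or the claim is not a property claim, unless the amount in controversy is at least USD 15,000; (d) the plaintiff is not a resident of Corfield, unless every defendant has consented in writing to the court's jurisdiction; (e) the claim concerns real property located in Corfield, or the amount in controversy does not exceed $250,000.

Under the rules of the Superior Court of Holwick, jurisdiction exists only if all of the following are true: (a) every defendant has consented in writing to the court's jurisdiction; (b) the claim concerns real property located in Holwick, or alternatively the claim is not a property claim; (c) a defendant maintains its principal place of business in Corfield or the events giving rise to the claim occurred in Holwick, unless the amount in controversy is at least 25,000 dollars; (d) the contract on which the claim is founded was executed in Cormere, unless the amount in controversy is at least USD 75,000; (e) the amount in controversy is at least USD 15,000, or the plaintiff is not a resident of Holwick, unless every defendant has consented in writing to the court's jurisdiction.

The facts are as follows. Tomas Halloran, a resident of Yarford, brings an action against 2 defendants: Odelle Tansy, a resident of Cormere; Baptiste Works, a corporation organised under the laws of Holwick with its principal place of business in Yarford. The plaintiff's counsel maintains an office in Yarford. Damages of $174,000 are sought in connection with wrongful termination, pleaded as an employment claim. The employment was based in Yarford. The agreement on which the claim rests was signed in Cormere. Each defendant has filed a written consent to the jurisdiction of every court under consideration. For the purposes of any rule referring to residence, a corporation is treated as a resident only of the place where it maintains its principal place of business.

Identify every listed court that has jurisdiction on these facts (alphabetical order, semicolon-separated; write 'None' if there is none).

The Provincial Court of Yarford:
  (a) The claim is an employment claim, not a tort claim — that alternative is enough. Met.
  (b) The operative events occurred in Yarford. Satisfied.
  (c) Baptiste Works has its principal place of business in Yarford. Met.
  (d) Baptiste Works resides in Yarford — that alternative is enough. Satisfied.
  (e) The amount in controversy is 174,000 dollars, which meets the USD 100,000 floor, which satisfies one of the alternatives. Condition met.
  → Every requirement is satisfied — jurisdiction.
The Provincial Court of Corfield:
  (a) The amount in controversy is USD 174,000, below the USD 174,500 floor; the corporate defendant(s) are organised in Holwick, not Corfield — no alternative holds. But every defendant has filed written consent, and the 'unless' clause therefore excuses the requirement. Met.
  (b) Every defendant has filed written consent, so one alternative holds. Condition met.
  (c) Every defendant has filed written consent, which satisfies one of the alternatives. Satisfied.
  (d) The plaintiff resides in Yarford, which is not Corfield. Met.
  (e) The amount in controversy is $174,000, within the USD 250,000 ceiling, so this disjunct is met. Satisfied.
  → All conditions met; jurisdiction exists.
The Superior Court of Holwick:
  (a) Every defendant has filed written consent. Met.
  (b) The claim is an employment claim, not a property claim, so one alternative holds. Condition met.
  (c) The corporate defendant(s) have their principal place of business in Yarford, not Corfield; the operative events occurred in Yarford, not Holwick — none of the alternatives is met. However, the amount in controversy is USD 174,000, which meets the USD 25,000 floor, so the 'unless' proviso supplies this condition. Condition met.
  (d) The contract was executed in Cormere. Met.
  (e) The amount in controversy is USD 174,000, which meets the $15,000 floor — that alternative is enough. Met.
  → Jurisdiction lies.

the Provincial Court of Corfield; the Provincial Court of Yarford; the Superior Court of Holwick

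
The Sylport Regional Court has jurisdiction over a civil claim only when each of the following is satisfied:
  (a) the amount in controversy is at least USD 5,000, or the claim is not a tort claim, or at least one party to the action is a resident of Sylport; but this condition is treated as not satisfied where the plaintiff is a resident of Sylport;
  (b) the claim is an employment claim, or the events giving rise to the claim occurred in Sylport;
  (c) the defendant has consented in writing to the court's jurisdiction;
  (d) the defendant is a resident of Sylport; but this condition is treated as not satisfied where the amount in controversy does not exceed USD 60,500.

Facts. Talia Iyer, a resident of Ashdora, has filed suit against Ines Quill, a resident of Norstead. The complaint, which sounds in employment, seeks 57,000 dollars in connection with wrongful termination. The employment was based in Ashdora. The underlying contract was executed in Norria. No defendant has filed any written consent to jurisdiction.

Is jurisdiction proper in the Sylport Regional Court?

The Sylport Regional Court:
  (a) The amount in controversy is USD 57,000, which meets the USD 5,000 floor, so one alternative holds. The exception is not triggered, since the plaintiff resides in Ashdora, not Sylport. Condition met.
  (b) The claim is an employment claim, so this disjunct is met. Met.
  (c) No such written consent has been filed. Not satisfied.
  (d) The defendant resides in Norstead, not Sylport. Fails.
  → Not every requirement is met — no jurisdiction.

No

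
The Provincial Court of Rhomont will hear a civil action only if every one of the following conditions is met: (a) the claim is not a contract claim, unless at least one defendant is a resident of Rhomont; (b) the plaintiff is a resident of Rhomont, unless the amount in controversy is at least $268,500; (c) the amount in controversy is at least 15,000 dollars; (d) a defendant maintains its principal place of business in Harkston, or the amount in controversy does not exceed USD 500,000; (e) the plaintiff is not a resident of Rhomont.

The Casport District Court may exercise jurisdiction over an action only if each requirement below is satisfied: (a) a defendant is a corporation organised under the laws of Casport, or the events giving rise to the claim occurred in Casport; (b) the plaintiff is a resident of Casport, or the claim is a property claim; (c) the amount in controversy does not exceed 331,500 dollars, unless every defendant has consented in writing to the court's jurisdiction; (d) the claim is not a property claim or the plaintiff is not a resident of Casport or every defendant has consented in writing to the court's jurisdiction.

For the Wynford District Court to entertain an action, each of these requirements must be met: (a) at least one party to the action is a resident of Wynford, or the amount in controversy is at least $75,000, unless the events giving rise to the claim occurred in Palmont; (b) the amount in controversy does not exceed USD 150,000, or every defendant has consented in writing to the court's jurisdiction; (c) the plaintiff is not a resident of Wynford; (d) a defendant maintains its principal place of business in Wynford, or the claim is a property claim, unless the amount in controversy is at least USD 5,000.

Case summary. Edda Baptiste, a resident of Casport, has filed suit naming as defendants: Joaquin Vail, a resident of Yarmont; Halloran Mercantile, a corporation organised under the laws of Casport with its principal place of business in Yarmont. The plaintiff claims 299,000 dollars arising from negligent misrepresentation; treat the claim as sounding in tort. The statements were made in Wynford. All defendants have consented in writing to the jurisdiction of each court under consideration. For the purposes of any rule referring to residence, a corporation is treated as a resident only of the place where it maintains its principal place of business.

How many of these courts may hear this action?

3

The Provincial Court of Rhomont:
  (a) The claim is a tort claim, not a contract claim. Met.
  (b) The plaintiff resides in Casport, not Rhomont. However, the amount in controversy is $299,000, which meets the USD 268,500 floor, so the 'unless' proviso supplies this condition. Satisfied.
  (c) The amount in controversy is 299,000 dollars, which meets the $15,000 floor. Condition met.
  (d) The amount in controversy is 299,000 dollars, within the $500,000 ceiling — that alternative is enough. Met.
  (e) The plaintiff resides in Casport, which is not Rhomont. Satisfied.
  → Every requirement is satisfied — jurisdiction.
The Casport District Court:
  (a) Halloran Mercantile is organised under the laws of Casport, so this disjunct is met. Satisfied.
  (b) The plaintiff resides in Casport, so this disjunct is met. Satisfied.
  (c) The amount in controversy is $299,000, within the USD 331,500 ceiling. Satisfied.
  (d) The claim is a tort claim, not a property claim, which satisfies one of the alternatives. Condition met.
  → The court has jurisdiction.
The Wynford District Court:
  (a) The amount in controversy is USD 299,000, which meets the 75,000 dollars floor — that alternative is enough. Met.
  (b) Every defendant has filed written consent — that alternative is enough. Satisfied.
  (c) The plaintiff resides in Casport, which is not Wynford. Condition met.
  (d) The corporate defendant(s) have their principal place of business in Yarmont, not Wynford; the claim is a tort claim, not a property claim — none of the alternatives is met. The proviso rescues it, though: the amount in controversy is USD 299,000, which meets the 5,000 dollars floor. Condition met.
  → Jurisdiction lies.
Courts with jurisdiction: the Provincial Court of Rhomont, the Casport District Court, the Wynford District Court — 3 in total.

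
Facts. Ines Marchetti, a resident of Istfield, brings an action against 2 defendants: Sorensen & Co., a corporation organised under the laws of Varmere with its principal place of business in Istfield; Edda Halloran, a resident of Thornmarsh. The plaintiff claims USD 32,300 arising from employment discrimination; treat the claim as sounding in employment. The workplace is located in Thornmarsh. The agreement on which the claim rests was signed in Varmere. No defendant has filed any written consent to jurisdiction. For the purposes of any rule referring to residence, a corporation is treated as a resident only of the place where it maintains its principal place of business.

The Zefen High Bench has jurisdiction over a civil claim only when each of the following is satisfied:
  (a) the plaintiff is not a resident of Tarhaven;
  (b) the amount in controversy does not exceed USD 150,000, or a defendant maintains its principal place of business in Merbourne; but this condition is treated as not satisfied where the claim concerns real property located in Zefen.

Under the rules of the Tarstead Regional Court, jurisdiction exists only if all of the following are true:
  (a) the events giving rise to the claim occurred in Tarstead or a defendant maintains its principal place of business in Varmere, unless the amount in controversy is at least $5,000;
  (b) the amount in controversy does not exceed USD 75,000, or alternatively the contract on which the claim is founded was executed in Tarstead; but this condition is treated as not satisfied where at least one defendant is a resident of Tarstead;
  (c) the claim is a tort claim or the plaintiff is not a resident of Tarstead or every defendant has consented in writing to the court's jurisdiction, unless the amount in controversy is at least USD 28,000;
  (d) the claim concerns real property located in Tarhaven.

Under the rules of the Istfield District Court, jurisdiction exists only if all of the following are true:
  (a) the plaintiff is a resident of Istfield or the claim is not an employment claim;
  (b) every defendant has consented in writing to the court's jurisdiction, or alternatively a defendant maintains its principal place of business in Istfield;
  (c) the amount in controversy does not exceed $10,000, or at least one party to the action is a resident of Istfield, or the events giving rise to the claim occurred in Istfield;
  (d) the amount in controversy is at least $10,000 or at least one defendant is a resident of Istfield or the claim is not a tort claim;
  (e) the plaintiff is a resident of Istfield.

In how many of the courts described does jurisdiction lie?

2

The Zefen High Bench:
  (a) The plaintiff resides in Istfield, which is not Tarhaven. Met.
  (b) The amount in controversy is $32,300, within the USD 150,000 ceiling, which satisfies one of the alternatives. The exception is not triggered, since the claim does not concern real property. Met.
  → Jurisdiction lies.
The Tarstead Regional Court:
  (a) The operative events occurred in Thornmarsh, not Tarstead; the corporate defendant(s) have their principal place of business in Istfield, not Varmere — no alternative holds. But the amount in controversy is USD 32,300, which meets the USD 5,000 floor, and the 'unless' clause therefore excuses the requirement. Satisfied.
  (b) The amount in controversy is USD 32,300, within the USD 75,000 ceiling — that alternative is enough. The exception is not triggered, since no defendant resides in Tarstead (they reside in Istfield, Thornmarsh). Satisfied.
  (c) The plaintiff resides in Istfield, which is not Tarstead, so this disjunct is met. Satisfied.
  (d) The claim does not concern real property. Not satisfied.
  → The court lacks jurisdiction.
The Istfield District Court:
  (a) The plaintiff resides in Istfield — that alternative is enough. Condition met.
  (b) Sorensen & Co. has its principal place of business in Istfield, so one alternative holds. Satisfied.
  (c) Ines Marchetti resides in Istfield — that alternative is enough. Condition met.
  (d) The amount in controversy is USD 32,300, which meets the USD 10,000 floor, so one alternative holds. Satisfied.
  (e) The plaintiff resides in Istfield. Met.
  → All conditions met; jurisdiction exists.
Courts with jurisdiction: the Zefen High Bench, the Istfield District Court — 2 in total.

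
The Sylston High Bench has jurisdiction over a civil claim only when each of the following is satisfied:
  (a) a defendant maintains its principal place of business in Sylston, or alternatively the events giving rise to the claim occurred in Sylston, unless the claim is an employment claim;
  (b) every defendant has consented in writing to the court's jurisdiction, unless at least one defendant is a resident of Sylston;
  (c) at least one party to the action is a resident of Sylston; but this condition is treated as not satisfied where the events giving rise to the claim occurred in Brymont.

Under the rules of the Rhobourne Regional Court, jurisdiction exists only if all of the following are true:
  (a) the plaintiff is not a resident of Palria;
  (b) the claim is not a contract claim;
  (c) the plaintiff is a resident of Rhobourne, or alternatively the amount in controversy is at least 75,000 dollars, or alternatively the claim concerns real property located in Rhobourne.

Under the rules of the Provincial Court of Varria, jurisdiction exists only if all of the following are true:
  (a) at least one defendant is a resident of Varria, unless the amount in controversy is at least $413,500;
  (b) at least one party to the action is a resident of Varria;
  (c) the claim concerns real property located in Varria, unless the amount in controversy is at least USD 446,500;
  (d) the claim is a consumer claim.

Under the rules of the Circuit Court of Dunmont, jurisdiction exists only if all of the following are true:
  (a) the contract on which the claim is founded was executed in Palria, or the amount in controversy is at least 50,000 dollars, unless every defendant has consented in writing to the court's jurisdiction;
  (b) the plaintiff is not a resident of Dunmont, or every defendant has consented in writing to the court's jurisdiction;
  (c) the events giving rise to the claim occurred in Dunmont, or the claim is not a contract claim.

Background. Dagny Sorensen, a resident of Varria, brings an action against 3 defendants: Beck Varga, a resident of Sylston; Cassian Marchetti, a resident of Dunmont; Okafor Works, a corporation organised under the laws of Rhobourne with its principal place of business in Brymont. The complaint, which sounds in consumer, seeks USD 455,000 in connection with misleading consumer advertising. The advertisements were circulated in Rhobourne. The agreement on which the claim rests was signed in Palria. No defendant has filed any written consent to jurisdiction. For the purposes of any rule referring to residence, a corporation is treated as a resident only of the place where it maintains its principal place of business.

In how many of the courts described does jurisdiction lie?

3

The Sylston High Bench:
  (a) The corporate defendant(s) have their principal place of business in Brymont, not Sylston; the operative events occurred in Rhobourne, not Sylston — none of the alternatives is met. Nor does the 'unless' clause help: the claim is a consumer claim, not an employment claim. Condition not met.
  (b) No such written consent has been filed. The proviso rescues it, though: Beck Varga resides in Sylston. Condition met.
  (c) Beck Varga resides in Sylston. And the carve-out is inapplicable — the operative events occurred in Rhobourne, not Brymont. Met.
  → No jurisdiction.
The Rhobourne Regional Court:
  (a) The plaintiff resides in Varria, which is not Palria. Met.
  (b) The claim is a consumer claim, not a contract claim. Satisfied.
  (c) The amount in controversy is 455,000 dollars, which meets the 75,000 dollars floor — that alternative is enough. Met.
  → Jurisdiction lies.
The Provincial Court of Varria:
  (a) No defendant resides in Varria (they reside in Sylston, Dunmont, Brymont). The proviso rescues it, though: the amount in controversy is $455,000, which meets the USD 413,500 floor. Condition met.
  (b) Dagny Sorensen resides in Varria. Satisfied.
  (c) The claim does not concern real property. The proviso rescues it, though: the amount in controversy is $455,000, which meets the $446,500 floor. Met.
  (d) The claim is a consumer claim. Condition met.
  → Jurisdiction lies.
The Circuit Court of Dunmont:
  (a) The contract was executed in Palria, so this disjunct is met. Met.
  (b) The plaintiff resides in Varria, which is not Dunmont — that alternative is enough. Condition met.
  (c) The claim is a consumer claim, not a contract claim, so this disjunct is met. Met.
  → All conditions met; jurisdiction exists.
Courts with jurisdiction: the Rhobourne Regional Court, the Provincial Court of Varria, the Circuit Court of Dunmont — 3 in total.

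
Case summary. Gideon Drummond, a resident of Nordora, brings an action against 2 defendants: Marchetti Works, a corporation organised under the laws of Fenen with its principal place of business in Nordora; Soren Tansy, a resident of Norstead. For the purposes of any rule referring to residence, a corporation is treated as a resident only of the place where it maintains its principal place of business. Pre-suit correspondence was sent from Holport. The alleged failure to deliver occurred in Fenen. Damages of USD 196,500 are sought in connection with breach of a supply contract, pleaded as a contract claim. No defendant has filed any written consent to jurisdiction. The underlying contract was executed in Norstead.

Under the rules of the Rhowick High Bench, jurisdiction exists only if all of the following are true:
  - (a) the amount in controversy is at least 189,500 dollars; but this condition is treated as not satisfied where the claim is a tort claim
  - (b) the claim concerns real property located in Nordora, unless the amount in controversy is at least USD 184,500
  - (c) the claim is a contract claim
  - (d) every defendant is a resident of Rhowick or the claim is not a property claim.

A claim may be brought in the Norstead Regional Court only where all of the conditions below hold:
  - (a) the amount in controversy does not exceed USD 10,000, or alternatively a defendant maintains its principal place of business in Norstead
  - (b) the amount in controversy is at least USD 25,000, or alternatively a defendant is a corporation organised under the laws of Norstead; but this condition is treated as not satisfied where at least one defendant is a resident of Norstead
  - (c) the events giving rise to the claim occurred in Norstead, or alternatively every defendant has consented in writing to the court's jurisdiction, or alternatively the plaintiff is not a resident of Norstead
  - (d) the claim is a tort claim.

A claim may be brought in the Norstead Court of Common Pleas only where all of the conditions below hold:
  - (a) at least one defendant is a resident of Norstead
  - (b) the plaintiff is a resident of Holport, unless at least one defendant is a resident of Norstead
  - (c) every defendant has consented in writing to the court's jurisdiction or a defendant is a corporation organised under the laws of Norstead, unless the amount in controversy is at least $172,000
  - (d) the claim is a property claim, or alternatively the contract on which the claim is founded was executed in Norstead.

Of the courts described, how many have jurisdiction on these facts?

2

The Rhowick High Bench:
  (a) The amount in controversy is 196,500 dollars, which meets the 189,500 dollars floor. The carve-out does not apply: the claim is a contract claim, not a tort claim. Met.
  (b) The claim does not concern real property. However, the amount in controversy is 196,500 dollars, which meets the $184,500 floor, so the 'unless' proviso supplies this condition. Satisfied.
  (c) The claim is a contract claim. Condition met.
  (d) The claim is a contract claim, not a property claim, so one alternative holds. Met.
  → Every requirement is satisfied — jurisdiction.
The Norstead Regional Court:
  (a) The amount in controversy is $196,500, above the 10,000 dollars ceiling; the corporate defendant(s) have their principal place of business in Nordora, not Norstead — no alternative holds. Condition not met.
  (b) The amount in controversy is USD 196,500, which meets the USD 25,000 floor, which satisfies one of the alternatives. However, Soren Tansy resides in Norstead, which falls within the stated exception and so defeats the condition. Fails.
  (c) The plaintiff resides in Nordora, which is not Norstead, so one alternative holds. Satisfied.
  (d) The claim is a contract claim, not a tort claim. Fails.
  → No jurisdiction.
The Norstead Court of Common Pleas:
  (a) Soren Tansy resides in Norstead. Satisfied.
  (b) The plaintiff resides in Nordora, not Holport. The proviso rescues it, though: Soren Tansy resides in Norstead. Satisfied.
  (c) No such written consent has been filed; the corporate defendant(s) are organised in Fenen, not Norstead — none of the alternatives is met. But the amount in controversy is USD 196,500, which meets the USD 172,000 floor, and the 'unless' clause therefore excuses the requirement. Satisfied.
  (d) The contract was executed in Norstead, so one alternative holds. Satisfied.
  → Every requirement is satisfied — jurisdiction.
Courts with jurisdiction: the Rhowick High Bench, the Norstead Court of Common Pleas — 2 in total.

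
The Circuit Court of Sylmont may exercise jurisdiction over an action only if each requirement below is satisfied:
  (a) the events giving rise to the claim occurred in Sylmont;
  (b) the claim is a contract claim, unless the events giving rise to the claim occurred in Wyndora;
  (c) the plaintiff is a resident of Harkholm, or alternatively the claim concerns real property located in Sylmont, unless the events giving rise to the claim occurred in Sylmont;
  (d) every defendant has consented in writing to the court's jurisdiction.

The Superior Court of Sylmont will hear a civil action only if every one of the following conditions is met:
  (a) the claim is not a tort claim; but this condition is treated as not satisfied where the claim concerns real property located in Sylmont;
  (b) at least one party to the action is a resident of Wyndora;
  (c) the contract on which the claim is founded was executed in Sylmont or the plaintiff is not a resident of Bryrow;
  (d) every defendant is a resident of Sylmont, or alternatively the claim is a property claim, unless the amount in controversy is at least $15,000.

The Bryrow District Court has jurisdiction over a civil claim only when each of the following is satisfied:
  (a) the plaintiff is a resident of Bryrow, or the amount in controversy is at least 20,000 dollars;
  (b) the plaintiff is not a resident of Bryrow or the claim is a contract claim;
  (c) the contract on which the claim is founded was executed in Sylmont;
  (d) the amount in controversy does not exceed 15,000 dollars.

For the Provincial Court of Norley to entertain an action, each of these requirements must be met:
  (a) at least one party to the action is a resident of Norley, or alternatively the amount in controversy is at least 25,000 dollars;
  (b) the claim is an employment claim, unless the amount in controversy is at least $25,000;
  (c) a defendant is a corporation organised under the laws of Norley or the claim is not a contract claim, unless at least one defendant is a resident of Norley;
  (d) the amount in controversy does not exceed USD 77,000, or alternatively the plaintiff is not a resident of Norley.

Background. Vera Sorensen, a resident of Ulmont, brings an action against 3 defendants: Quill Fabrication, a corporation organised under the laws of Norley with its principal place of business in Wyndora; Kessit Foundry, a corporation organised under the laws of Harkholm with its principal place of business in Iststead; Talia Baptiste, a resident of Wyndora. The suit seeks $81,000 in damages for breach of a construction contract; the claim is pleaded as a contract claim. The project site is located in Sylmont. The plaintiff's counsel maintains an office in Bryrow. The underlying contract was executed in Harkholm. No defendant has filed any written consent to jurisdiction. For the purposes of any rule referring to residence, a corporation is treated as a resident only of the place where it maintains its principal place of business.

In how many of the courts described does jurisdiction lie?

The Circuit Court of Sylmont:
  (a) The operative events occurred in Sylmont. Satisfied.
  (b) The claim is a contract claim. Condition met.
  (c) The plaintiff resides in Ulmont, not Harkholm; the claim does not concern real property — no alternative holds. However, the operative events occurred in Sylmont, so the 'unless' proviso supplies this condition. Satisfied.
  (d) No such written consent has been filed. Fails.
  → No jurisdiction.
The Superior Court of Sylmont:
  (a) The claim is a contract claim, not a tort claim. And the carve-out is inapplicable — the claim does not concern real property. Met.
  (b) Quill Fabrication resides in Wyndora. Met.
  (c) The plaintiff resides in Ulmont, which is not Bryrow, so this disjunct is met. Satisfied.
  (d) The defendants reside as follows — Quill Fabrication in Wyndora, Kessit Foundry in Iststead, Talia Baptiste in Wyndora — not all in Sylmont; the claim is a contract claim, not a property claim — no alternative holds. However, the amount in controversy is USD 81,000, which meets the USD 15,000 floor, so the 'unless' proviso supplies this condition. Condition met.
  → All conditions met; jurisdiction exists.
The Bryrow District Court:
  (a) The amount in controversy is USD 81,000, which meets the $20,000 floor, which satisfies one of the alternatives. Met.
  (b) The plaintiff resides in Ulmont, which is not Bryrow — that alternative is enough. Satisfied.
  (c) The contract was executed in Harkholm, not Sylmont. Not satisfied.
  (d) The amount in controversy is $81,000, above the 15,000 dollars ceiling. Not met.
  → At least one condition fails; no jurisdiction.
The Provincial Court of Norley:
  (a) The amount in controversy is USD 81,000, which meets the 25,000 dollars floor, so this disjunct is met. Condition met.
  (b) The claim is a contract claim, not an employment claim. But the amount in controversy is USD 81,000, which meets the $25,000 floor, and the 'unless' clause therefore excuses the requirement. Condition met.
  (c) Quill Fabrication is organised under the laws of Norley, so this disjunct is met. Satisfied.
  (d) The plaintiff resides in Ulmont, which is not Norley, which satisfies one of the alternatives. Satisfied.
  → Every requirement is satisfied — jurisdiction.
Courts with jurisdiction: the Superior Court of Sylmont, the Provincial Court of Norley — 2 in total.

2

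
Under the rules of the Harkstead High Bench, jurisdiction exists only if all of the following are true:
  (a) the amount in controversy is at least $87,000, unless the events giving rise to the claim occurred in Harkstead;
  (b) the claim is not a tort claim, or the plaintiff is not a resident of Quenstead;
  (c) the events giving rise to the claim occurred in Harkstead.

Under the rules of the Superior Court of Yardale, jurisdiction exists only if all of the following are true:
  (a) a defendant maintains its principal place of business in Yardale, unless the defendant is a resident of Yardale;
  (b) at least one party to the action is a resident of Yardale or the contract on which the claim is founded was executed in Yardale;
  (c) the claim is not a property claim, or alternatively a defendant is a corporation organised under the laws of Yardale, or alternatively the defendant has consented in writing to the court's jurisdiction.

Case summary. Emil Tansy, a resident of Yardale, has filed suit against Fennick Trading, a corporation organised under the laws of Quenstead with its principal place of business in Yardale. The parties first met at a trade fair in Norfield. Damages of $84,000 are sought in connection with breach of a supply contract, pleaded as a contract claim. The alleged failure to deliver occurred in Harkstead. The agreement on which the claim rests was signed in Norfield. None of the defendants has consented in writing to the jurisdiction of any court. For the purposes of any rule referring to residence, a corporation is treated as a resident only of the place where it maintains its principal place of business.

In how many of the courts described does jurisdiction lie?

The Harkstead High Bench:
  (a) The amount in controversy is $84,000, below the 87,000 dollars floor. The proviso rescues it, though: the operative events occurred in Harkstead. Satisfied.
  (b) The claim is a contract claim, not a tort claim, which satisfies one of the alternatives. Met.
  (c) The operative events occurred in Harkstead. Condition met.
  → Every requirement is satisfied — jurisdiction.
The Superior Court of Yardale:
  (a) Fennick Trading has its principal place of business in Yardale. Satisfied.
  (b) Emil Tansy resides in Yardale — that alternative is enough. Met.
  (c) The claim is a contract claim, not a property claim, so this disjunct is met. Satisfied.
  → Every requirement is satisfied — jurisdiction.
Courts with jurisdiction: the Harkstead High Bench, the Superior Court of Yardale — 2 in total.

2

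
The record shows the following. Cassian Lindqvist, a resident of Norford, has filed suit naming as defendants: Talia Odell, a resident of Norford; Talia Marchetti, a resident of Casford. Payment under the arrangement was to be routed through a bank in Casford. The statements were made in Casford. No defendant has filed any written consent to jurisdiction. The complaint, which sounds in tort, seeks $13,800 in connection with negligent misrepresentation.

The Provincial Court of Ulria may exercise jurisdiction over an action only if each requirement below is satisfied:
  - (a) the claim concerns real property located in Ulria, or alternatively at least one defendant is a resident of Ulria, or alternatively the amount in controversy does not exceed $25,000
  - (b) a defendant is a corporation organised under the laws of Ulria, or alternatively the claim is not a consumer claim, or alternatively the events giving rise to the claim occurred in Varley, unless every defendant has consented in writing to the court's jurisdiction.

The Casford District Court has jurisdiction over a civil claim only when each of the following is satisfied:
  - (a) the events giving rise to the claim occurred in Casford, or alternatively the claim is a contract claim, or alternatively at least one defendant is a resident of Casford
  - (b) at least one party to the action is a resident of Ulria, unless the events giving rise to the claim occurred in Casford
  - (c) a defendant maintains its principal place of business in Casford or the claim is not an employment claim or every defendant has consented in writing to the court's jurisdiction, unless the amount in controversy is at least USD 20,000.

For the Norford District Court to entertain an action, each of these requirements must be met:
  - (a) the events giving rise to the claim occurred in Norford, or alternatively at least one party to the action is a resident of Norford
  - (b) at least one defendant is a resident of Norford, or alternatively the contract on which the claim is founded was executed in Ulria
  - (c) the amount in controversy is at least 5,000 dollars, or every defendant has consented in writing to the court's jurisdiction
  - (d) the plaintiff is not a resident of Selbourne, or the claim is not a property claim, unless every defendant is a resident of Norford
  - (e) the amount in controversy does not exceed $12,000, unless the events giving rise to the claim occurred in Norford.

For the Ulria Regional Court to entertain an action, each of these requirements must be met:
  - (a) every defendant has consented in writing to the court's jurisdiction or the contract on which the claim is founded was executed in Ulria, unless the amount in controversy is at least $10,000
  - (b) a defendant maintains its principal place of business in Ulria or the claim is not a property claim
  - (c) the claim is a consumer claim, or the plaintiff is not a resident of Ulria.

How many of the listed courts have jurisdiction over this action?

3

The Provincial Court of Ulria:
  (a) The amount in controversy is 13,800 dollars, within the USD 25,000 ceiling, which satisfies one of the alternatives. Satisfied.
  (b) The claim is a tort claim, not a consumer claim, so one alternative holds. Met.
  → Every requirement is satisfied — jurisdiction.
The Casford District Court:
  (a) The operative events occurred in Casford, so one alternative holds. Satisfied.
  (b) No party resides in Ulria. But the operative events occurred in Casford, and the 'unless' clause therefore excuses the requirement. Condition met.
  (c) The claim is a tort claim, not an employment claim, so one alternative holds. Satisfied.
  → Jurisdiction lies.
The Norford District Court:
  (a) Cassian Lindqvist resides in Norford, so this disjunct is met. Satisfied.
  (b) Talia Odell resides in Norford, which satisfies one of the alternatives. Satisfied.
  (c) The amount in controversy is 13,800 dollars, which meets the 5,000 dollars floor, so one alternative holds. Met.
  (d) The plaintiff resides in Norford, which is not Selbourne, so this disjunct is met. Satisfied.
  (e) The amount in controversy is $13,800, above the $12,000 ceiling. Nor does the 'unless' clause help: the operative events occurred in Casford, not Norford. Not met.
  → The court lacks jurisdiction.
The Ulria Regional Court:
  (a) No such written consent has been filed; no contract (and hence no place of execution) is alleged — no alternative holds. But the amount in controversy is 13,800 dollars, which meets the 10,000 dollars floor, and the 'unless' clause therefore excuses the requirement. Satisfied.
  (b) The claim is a tort claim, not a property claim, so this disjunct is met. Met.
  (c) The plaintiff resides in Norford, which is not Ulria — that alternative is enough. Condition met.
  → The court has jurisdiction.
Courts with jurisdiction: the Provincial Court of Ulria, the Casford District Court, the Ulria Regional Court — 3 in total.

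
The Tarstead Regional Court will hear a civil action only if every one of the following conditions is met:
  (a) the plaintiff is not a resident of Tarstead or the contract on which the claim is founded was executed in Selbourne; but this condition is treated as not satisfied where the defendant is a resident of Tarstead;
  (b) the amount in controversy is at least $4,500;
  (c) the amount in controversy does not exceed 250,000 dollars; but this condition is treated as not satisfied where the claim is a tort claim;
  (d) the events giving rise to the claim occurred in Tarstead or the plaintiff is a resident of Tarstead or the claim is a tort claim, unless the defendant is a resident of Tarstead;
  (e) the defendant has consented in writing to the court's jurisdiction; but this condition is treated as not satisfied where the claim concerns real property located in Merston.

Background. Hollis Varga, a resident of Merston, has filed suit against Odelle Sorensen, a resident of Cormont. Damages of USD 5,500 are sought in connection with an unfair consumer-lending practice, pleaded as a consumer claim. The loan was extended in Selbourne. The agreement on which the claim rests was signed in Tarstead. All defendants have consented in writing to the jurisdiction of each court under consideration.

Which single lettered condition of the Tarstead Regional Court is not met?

(d)

The Tarstead Regional Court:
  (a) The plaintiff resides in Merston, which is not Tarstead, so this disjunct is met. The carve-out does not apply: the defendant resides in Cormont, not Tarstead. Condition met.
  (b) The amount in controversy is $5,500, which meets the 4,500 dollars floor. Met.
  (c) The amount in controversy is 5,500 dollars, within the $250,000 ceiling. The exception is not triggered, since the claim is a consumer claim, not a tort claim. Condition met.
  (d) The operative events occurred in Selbourne, not Tarstead; the plaintiff resides in Merston, not Tarstead; the claim is a consumer claim, not a tort claim — every alternative fails. The proviso offers no rescue either, since the defendant resides in Cormont, not Tarstead. Condition not met.
  (e) Every defendant has filed written consent. The carve-out does not apply: the claim does not concern real property. Satisfied.
Only condition (d) fails.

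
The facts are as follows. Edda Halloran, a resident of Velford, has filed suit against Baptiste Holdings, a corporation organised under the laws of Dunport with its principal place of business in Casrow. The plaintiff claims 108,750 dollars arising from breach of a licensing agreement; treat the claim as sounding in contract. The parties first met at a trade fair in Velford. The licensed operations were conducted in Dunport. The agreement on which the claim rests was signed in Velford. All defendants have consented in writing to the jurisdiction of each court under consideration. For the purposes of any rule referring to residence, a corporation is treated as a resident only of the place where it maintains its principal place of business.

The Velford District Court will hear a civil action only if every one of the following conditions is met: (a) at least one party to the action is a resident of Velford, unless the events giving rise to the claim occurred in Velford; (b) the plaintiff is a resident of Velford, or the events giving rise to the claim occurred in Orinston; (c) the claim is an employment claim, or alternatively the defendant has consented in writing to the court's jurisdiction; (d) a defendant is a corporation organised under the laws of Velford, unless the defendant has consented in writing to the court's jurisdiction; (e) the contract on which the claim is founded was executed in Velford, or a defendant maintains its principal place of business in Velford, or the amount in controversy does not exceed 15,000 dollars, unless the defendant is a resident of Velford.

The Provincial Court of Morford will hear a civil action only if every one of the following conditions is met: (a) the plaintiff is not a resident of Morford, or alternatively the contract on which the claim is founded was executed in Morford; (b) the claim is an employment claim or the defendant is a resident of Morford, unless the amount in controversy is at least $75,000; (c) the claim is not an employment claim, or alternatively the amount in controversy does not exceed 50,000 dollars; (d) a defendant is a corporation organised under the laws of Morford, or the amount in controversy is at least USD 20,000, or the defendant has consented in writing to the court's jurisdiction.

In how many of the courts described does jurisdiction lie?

The Velford District Court:
  (a) Edda Halloran resides in Velford. Satisfied.
  (b) The plaintiff resides in Velford, so this disjunct is met. Satisfied.
  (c) Every defendant has filed written consent, so this disjunct is met. Satisfied.
  (d) The corporate defendant(s) are organised in Dunport, not Velford. But every defendant has filed written consent, and the 'unless' clause therefore excuses the requirement. Met.
  (e) The contract was executed in Velford, so this disjunct is met. Met.
  → Every requirement is satisfied — jurisdiction.
The Provincial Court of Morford:
  (a) The plaintiff resides in Velford, which is not Morford, which satisfies one of the alternatives. Condition met.
  (b) The claim is a contract claim, not an employment claim; the defendant resides in Casrow, not Morford — every alternative fails. The proviso rescues it, though: the amount in controversy is 108,750 dollars, which meets the USD 75,000 floor. Satisfied.
  (c) The claim is a contract claim, not an employment claim, which satisfies one of the alternatives. Met.
  (d) The amount in controversy is USD 108,750, which meets the $20,000 floor, so one alternative holds. Condition met.
  → Every requirement is satisfied — jurisdiction.
Courts with jurisdiction: the Velford District Court, the Provincial Court of Morford — 2 in total.

2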